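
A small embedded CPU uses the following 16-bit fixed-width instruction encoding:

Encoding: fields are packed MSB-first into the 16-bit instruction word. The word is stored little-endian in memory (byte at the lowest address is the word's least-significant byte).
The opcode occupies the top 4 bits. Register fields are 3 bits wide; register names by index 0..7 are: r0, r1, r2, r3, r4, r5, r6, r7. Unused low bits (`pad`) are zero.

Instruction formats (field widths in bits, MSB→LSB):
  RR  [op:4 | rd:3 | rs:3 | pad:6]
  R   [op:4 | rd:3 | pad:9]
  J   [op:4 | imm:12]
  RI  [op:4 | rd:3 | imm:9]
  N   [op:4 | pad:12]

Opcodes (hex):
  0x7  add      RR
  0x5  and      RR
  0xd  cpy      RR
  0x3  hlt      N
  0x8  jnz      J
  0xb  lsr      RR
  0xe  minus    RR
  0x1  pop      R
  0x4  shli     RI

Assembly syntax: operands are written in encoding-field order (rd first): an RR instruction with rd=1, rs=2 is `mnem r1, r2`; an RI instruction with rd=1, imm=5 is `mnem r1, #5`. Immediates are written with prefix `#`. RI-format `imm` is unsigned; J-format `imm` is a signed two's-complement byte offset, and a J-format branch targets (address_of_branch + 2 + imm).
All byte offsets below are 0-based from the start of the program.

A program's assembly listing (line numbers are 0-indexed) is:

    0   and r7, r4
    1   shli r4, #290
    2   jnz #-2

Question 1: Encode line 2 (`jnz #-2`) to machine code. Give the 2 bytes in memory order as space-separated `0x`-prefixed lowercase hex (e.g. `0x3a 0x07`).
line 2 (jnz): pack op=0x8:4|imm=-2:12 = 0x8ffe; little→ fe 8f

0xfe 0x8f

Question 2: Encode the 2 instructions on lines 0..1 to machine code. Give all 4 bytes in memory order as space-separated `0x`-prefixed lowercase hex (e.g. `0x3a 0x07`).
0x00 0x5f 0x22 0x49

line 0 (and): pack op=0x5:4|rd=7:3|rs=4:3|pad=0:6 = 0x5f00; little→ 00 5f
line 1 (shli): pack op=0x4:4|rd=4:3|imm=290:9 = 0x4922; little→ 22 49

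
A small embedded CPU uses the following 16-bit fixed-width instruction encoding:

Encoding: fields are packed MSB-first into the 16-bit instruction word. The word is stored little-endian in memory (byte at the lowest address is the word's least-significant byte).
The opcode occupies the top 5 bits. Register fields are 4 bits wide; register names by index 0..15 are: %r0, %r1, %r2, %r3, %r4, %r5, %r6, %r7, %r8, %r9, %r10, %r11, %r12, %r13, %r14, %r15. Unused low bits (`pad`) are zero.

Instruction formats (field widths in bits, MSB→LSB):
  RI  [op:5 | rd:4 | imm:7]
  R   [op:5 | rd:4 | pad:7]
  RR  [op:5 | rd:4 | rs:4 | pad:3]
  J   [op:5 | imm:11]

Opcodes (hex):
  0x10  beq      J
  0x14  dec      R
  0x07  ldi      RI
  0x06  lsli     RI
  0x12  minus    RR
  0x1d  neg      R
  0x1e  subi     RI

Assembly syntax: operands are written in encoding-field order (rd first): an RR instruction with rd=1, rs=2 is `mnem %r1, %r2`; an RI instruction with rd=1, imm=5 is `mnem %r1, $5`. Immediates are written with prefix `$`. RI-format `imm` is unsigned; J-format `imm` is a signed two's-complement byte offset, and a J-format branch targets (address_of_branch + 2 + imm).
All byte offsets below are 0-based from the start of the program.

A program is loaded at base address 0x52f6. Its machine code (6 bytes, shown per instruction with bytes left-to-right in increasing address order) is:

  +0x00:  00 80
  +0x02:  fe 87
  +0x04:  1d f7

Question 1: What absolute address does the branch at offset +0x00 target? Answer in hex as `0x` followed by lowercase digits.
@+00  little-endian(00 80) = 0x8000
  op=0x8000>>11=0x10 ⇒ beq (J)
  [10:0] imm=0 = $0
  target = base 0x52f6 + off 0x00 + 2 + imm 0 = 0x52f8

0x52f8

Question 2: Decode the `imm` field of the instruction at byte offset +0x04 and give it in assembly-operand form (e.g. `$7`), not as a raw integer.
[04] 1d f7 → 0xf71d
  op=0xf71d>>11=0x1e ⇒ subi (RI)
  rd@[10:7]=0xe ⇒ %r14
  imm@[6:0]=0x1d ⇒ $29

$29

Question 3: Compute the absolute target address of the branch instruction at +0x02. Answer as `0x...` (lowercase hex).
0x52f8

off 0x02: read fe 87 as little → 0x87fe
  top 5b → 0x10 → beq [J]
  [10:0] imm=2046 (s11→-2) = $-2
  target = base 0x52f6 + off 0x02 + 2 + imm -2 = 0x52f8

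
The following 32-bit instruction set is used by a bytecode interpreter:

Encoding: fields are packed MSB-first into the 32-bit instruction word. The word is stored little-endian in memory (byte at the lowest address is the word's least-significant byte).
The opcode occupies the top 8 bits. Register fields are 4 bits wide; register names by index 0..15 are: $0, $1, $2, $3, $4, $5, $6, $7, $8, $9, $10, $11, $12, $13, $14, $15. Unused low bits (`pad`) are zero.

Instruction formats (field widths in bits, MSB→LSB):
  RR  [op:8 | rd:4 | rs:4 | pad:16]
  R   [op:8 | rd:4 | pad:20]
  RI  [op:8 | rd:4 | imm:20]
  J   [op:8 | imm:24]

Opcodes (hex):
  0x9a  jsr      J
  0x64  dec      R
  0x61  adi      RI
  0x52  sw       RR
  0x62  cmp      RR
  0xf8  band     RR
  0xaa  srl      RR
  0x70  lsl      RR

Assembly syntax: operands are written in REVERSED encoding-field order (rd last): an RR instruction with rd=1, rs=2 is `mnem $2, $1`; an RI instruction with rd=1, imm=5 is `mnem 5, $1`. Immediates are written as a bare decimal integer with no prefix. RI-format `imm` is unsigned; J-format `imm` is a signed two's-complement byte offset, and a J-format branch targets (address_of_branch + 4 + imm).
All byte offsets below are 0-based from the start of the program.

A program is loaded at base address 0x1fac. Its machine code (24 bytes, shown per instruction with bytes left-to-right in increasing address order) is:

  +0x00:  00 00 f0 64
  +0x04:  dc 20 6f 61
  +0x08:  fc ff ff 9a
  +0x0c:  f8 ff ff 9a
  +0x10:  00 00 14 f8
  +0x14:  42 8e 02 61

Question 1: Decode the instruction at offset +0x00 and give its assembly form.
+0x00: 00 00 f0 64 ⇒ word 0x64f00000 (little)
  opcode bits[31:24]=0x64: dec/R
  [23:20] rd=15 = $15

dec $15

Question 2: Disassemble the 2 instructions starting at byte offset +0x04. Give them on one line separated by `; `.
adi 991452, $6; jsr -4

[04] dc 20 6f 61 → 0x616f20dc
  op=0x616f20dc>>24=0x61 ⇒ adi (RI)
  rd: (w>>20)&0xf=0x6 → $6
  imm: (w>>0)&0xfffff=0xf20dc → 991452
[08] fc ff ff 9a → 0x9afffffc
  op=0x9afffffc>>24=0x9a ⇒ jsr (J)
  imm: (w>>0)&0xffffff=0xfffffc (s24→-4) → -4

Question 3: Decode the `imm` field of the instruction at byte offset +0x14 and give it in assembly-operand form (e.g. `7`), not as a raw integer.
167490

[14] 42 8e 02 61 → 0x61028e42
  top 8b → 0x61 → adi [RI]
  [23:20] rd=0 = $0
  [19:0] imm=167490 = 167490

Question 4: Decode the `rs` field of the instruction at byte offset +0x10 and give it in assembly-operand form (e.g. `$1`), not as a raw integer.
@+10  little-endian(00 00 14 f8) = 0xf8140000
  opcode bits[31:24]=0xf8: band/RR
  [23:20] rd=1 = $1
  [19:16] rs=4 = $4

$4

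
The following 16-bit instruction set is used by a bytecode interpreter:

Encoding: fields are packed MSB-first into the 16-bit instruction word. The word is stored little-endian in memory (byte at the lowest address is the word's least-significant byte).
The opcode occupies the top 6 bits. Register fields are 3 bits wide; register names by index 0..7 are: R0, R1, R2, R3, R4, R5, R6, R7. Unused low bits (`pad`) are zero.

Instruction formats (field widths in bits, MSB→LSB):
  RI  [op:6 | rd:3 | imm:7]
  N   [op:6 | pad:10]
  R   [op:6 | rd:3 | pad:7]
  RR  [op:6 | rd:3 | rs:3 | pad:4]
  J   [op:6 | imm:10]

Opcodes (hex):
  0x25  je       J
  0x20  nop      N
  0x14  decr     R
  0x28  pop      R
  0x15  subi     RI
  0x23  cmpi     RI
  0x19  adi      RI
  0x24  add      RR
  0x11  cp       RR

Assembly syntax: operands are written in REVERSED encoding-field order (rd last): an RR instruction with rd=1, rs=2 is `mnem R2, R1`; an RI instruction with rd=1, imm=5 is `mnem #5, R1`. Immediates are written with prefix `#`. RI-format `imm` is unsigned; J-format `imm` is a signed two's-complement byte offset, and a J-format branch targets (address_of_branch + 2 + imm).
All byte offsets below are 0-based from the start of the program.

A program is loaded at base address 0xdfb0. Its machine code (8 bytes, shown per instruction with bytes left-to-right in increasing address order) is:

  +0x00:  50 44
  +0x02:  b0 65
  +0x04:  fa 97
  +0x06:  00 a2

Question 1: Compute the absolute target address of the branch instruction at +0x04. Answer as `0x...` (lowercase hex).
0xdfb0

off 0x04: read fa 97 as little → 0x97fa
  op=0x97fa>>10=0x25 ⇒ je (J)
  imm: (w>>0)&0x3ff=0x3fa (s10→-6) → #-6
  target = base 0xdfb0 + off 0x04 + 2 + imm -6 = 0xdfb0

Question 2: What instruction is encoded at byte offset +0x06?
off 0x06: read 00 a2 as little → 0xa200
  op=0xa200>>10=0x28 ⇒ pop (R)
  rd: (w>>7)&0x7=0x4 → R4

pop R4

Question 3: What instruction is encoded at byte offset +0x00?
off 0x00: read 50 44 as little → 0x4450
  op=0x4450>>10=0x11 ⇒ cp (RR)
  [9:7] rd=0 = R0
  [6:4] rs=5 = R5

cp R5, R0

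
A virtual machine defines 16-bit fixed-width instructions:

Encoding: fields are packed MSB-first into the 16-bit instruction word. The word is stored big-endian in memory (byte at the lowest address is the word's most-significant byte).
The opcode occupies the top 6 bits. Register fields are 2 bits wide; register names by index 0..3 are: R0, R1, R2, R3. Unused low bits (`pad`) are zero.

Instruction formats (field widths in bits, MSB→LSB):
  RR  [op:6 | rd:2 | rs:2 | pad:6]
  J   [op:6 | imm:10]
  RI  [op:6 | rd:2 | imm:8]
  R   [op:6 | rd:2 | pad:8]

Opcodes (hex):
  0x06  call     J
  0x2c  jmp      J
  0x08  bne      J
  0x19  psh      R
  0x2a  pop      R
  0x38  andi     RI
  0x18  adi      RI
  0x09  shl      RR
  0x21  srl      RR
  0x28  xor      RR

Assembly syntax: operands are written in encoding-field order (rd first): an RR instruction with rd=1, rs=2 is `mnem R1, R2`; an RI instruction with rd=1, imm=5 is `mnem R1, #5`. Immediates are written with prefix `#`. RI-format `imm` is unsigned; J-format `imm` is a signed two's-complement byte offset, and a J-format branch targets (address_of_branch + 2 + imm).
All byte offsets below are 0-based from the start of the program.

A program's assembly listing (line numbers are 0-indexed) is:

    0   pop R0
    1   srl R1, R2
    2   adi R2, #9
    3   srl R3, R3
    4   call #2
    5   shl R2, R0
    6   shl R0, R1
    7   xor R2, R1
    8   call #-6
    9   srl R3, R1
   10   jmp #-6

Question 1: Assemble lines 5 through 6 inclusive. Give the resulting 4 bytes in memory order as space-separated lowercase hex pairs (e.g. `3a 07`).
26 00 24 40

line 5 (shl): pack op=0x9:6|rd=2:2|rs=0:2|pad=0:6 = 0x2600; big→ 26 00
line 6 (shl): pack op=0x9:6|rd=0:2|rs=1:2|pad=0:6 = 0x2440; big→ 24 40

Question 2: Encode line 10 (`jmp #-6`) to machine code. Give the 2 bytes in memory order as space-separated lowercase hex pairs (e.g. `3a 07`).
10. jmp fields op=0x2c:6|imm=-6:10 → word b3fah → b3 fa

b3 fa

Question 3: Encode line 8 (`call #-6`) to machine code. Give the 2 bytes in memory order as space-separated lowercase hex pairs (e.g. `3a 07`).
8. call fields op=0x6:6|imm=-6:10 → word 1bfah → 1b fa

1b fa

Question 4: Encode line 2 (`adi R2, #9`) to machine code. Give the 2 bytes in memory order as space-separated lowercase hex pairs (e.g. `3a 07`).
62 09

line 2 (adi): pack op=0x18:6|rd=2:2|imm=9:8 = 0x6209; big→ 62 09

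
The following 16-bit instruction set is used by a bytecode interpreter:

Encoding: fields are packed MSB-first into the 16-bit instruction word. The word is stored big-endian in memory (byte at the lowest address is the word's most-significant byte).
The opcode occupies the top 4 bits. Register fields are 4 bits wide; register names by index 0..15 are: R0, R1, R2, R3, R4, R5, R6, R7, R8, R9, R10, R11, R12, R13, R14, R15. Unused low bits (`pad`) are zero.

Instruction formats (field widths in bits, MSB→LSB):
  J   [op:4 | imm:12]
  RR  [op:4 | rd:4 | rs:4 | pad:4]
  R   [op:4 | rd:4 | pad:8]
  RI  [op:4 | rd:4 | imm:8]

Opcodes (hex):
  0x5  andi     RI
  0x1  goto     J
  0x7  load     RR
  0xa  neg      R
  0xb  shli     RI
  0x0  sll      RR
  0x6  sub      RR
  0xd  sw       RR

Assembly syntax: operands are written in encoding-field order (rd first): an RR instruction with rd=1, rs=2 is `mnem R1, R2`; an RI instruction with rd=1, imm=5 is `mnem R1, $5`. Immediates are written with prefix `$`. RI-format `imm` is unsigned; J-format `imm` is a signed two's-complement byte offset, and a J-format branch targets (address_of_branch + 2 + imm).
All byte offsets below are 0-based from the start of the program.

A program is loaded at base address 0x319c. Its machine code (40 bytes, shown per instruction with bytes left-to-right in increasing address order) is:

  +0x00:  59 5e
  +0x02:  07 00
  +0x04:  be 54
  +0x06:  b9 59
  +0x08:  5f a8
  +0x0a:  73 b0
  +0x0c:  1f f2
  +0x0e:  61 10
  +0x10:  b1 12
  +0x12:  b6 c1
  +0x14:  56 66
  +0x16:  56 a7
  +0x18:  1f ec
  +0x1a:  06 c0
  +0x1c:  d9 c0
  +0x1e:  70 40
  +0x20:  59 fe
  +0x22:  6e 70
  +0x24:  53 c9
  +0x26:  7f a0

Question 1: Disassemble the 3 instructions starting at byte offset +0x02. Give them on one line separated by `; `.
sll R7, R0; shli R14, $84; shli R9, $89

off 0x02: read 07 00 as big → 0x0700
  top 4b → 0x0 → sll [RR]
  [11:8] rd=7 = R7
  [7:4] rs=0 = R0
off 0x04: read be 54 as big → 0xbe54
  top 4b → 0xb → shli [RI]
  [11:8] rd=14 = R14
  [7:0] imm=84 = $84
off 0x06: read b9 59 as big → 0xb959
  top 4b → 0xb → shli [RI]
  [11:8] rd=9 = R9
  [7:0] imm=89 = $89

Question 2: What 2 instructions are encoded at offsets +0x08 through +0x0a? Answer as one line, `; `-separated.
andi R15, $168; load R3, R11

[08] 5f a8 → 0x5fa8
  op=0x5fa8>>12=0x5 ⇒ andi (RI)
  [11:8] rd=15 = R15
  [7:0] imm=168 = $168
[0a] 73 b0 → 0x73b0
  op=0x73b0>>12=0x7 ⇒ load (RR)
  [11:8] rd=3 = R3
  [7:4] rs=11 = R11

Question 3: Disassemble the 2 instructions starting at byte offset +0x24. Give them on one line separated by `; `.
[24] 53 c9 → 0x53c9
  top 4b → 0x5 → andi [RI]
  rd@[11:8]=0x3 ⇒ R3
  imm@[7:0]=0xc9 ⇒ $201
[26] 7f a0 → 0x7fa0
  top 4b → 0x7 → load [RR]
  rd@[11:8]=0xf ⇒ R15
  rs@[7:4]=0xa ⇒ R10

andi R3, $201; load R15, R10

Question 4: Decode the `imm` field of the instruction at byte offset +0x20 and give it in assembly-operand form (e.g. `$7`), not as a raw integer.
+0x20: 59 fe ⇒ word 0x59fe (big)
  opcode bits[15:12]=0x5: andi/RI
  rd: (w>>8)&0xf=0x9 → R9
  imm: (w>>0)&0xff=0xfe → $254

$254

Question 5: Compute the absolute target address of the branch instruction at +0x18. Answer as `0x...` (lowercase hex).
+0x18: 1f ec ⇒ word 0x1fec (big)
  op=0x1fec>>12=0x1 ⇒ goto (J)
  [11:0] imm=4076 (s12→-20) = $-20
  target = base 0x319c + off 0x18 + 2 + imm -20 = 0x31a2

0x31a2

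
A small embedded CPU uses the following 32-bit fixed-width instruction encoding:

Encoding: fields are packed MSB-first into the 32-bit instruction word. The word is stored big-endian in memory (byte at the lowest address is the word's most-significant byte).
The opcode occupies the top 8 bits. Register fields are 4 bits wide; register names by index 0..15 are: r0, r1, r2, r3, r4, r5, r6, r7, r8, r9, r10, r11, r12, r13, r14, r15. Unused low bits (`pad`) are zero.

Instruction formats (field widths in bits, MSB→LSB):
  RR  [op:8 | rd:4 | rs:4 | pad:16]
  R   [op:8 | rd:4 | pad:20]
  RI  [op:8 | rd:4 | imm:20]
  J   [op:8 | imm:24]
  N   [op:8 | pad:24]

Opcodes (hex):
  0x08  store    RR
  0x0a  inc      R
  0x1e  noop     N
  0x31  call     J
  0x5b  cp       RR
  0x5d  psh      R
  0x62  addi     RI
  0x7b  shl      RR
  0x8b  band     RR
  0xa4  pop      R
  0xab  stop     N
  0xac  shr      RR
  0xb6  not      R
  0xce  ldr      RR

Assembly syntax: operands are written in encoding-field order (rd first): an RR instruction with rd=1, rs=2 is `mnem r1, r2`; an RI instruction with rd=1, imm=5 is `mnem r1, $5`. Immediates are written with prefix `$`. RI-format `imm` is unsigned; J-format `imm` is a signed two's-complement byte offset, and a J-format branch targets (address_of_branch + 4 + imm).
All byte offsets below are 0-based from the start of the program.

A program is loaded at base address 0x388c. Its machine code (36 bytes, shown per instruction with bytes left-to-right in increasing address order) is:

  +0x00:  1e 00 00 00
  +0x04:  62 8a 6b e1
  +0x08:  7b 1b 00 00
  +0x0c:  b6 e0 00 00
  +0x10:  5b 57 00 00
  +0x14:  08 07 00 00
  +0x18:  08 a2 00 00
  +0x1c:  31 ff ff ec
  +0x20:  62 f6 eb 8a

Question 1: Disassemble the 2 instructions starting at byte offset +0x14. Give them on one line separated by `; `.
[14] 08 07 00 00 → 0x08070000
  top 8b → 0x8 → store [RR]
  rd@[23:20]=0x0 ⇒ r0
  rs@[19:16]=0x7 ⇒ r7
[18] 08 a2 00 00 → 0x08a20000
  top 8b → 0x8 → store [RR]
  rd@[23:20]=0xa ⇒ r10
  rs@[19:16]=0x2 ⇒ r2

store r0, r7; store r10, r2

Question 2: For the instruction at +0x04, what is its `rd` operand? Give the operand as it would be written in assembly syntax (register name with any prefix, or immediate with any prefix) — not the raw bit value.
r8

[04] 62 8a 6b e1 → 0x628a6be1
  top 8b → 0x62 → addi [RI]
  rd: (w>>20)&0xf=0x8 → r8
  imm: (w>>0)&0xfffff=0xa6be1 → $682977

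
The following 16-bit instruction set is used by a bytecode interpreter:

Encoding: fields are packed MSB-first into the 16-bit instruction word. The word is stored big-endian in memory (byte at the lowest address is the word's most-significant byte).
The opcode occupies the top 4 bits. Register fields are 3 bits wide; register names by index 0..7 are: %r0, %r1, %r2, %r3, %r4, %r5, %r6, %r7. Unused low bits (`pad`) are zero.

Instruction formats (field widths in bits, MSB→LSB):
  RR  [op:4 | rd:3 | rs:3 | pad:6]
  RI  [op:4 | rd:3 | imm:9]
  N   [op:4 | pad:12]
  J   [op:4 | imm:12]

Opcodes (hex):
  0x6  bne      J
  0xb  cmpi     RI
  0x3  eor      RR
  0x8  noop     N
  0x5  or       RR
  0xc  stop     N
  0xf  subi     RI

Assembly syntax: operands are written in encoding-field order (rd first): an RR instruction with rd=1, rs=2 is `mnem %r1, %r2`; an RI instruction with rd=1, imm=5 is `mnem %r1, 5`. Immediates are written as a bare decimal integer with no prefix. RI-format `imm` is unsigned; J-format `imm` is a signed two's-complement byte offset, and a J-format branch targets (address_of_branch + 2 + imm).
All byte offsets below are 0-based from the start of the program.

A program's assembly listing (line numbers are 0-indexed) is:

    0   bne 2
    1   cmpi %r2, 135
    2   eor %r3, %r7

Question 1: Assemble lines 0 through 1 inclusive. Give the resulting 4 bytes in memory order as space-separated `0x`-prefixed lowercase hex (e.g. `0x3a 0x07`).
0x60 0x02 0xb4 0x87

L0: bne op=0x6:4|imm=2:12 ⇒ 0x6002 ⇒ big 60 02
L1: cmpi op=0xb:4|rd=2:3|imm=135:9 ⇒ 0xb487 ⇒ big b4 87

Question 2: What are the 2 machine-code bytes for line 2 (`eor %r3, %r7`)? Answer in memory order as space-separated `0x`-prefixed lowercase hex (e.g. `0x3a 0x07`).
0x37 0xc0

2. eor fields op=0x3:4|rd=3:3|rs=7:3|pad=0:6 → word 37c0h → 37 c0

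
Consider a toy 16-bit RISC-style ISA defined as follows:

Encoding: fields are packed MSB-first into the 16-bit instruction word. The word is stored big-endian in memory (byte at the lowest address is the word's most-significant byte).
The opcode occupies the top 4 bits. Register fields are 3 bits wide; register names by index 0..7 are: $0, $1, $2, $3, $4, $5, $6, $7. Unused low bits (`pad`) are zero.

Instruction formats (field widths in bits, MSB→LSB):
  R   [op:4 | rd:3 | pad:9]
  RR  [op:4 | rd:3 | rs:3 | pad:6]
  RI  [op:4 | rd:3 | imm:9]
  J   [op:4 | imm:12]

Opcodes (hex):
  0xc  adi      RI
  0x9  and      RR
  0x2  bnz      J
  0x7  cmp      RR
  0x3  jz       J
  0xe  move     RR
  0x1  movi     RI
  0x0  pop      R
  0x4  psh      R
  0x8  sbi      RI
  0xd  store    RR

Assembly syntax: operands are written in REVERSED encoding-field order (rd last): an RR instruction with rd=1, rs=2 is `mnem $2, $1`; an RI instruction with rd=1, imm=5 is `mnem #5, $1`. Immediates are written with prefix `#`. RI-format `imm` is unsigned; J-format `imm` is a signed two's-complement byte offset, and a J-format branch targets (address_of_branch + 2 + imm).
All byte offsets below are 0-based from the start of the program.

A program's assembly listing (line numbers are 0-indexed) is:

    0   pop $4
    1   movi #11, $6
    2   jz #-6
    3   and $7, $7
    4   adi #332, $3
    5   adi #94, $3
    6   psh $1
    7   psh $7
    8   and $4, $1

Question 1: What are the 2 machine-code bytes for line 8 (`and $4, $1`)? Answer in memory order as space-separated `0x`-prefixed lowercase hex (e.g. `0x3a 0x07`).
line 8 (and): pack op=0x9:4|rd=1:3|rs=4:3|pad=0:6 = 0x9300; big→ 93 00

0x93 0x00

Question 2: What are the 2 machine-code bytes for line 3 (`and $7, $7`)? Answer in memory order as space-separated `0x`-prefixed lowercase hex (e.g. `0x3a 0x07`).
0x9f 0xc0

line 3 (and): pack op=0x9:4|rd=7:3|rs=7:3|pad=0:6 = 0x9fc0; big→ 9f c0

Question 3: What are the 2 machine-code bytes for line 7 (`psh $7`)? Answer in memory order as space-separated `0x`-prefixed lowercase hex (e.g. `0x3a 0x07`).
0x4e 0x00

line 7 (psh): pack op=0x4:4|rd=7:3|pad=0:9 = 0x4e00; big→ 4e 00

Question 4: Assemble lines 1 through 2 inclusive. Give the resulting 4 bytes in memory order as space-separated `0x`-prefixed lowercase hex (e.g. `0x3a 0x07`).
0x1c 0x0b 0x3f 0xfa

L1: movi op=0x1:4|rd=6:3|imm=11:9 ⇒ 0x1c0b ⇒ big 1c 0b
L2: jz op=0x3:4|imm=-6:12 ⇒ 0x3ffa ⇒ big 3f fa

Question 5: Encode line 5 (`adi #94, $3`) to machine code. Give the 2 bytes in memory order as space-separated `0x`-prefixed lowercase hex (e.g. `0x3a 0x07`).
0xc6 0x5e

L5: adi op=0xc:4|rd=3:3|imm=94:9 ⇒ 0xc65e ⇒ big c6 5e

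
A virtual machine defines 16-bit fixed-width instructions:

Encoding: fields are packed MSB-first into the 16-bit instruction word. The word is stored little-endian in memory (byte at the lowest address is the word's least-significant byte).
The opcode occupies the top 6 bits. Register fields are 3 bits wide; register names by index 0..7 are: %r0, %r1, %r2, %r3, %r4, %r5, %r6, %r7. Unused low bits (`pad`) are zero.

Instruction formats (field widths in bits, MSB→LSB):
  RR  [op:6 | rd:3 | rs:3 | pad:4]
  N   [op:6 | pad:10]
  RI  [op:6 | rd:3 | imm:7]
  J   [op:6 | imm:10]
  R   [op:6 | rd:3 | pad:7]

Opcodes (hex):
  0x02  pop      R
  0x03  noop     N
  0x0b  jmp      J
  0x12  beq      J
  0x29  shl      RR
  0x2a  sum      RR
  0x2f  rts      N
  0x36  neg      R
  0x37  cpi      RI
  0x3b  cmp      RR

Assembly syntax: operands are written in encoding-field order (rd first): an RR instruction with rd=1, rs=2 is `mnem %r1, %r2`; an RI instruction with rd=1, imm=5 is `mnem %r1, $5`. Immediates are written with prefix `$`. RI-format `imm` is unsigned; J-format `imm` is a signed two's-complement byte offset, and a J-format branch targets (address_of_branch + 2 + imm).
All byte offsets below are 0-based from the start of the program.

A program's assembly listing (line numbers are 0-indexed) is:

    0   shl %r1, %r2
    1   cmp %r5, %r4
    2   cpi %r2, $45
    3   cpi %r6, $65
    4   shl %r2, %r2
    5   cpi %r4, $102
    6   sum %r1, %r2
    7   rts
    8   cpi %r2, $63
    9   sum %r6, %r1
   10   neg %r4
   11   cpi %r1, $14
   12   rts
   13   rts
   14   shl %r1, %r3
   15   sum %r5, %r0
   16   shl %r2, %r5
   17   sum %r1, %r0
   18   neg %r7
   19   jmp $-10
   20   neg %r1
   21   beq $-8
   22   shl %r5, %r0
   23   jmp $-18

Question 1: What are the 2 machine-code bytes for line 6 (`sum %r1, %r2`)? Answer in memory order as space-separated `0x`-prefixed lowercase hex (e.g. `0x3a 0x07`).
L6: sum op=0x2a:6|rd=1:3|rs=2:3|pad=0:4 ⇒ 0xa8a0 ⇒ little a0 a8

0xa0 0xa8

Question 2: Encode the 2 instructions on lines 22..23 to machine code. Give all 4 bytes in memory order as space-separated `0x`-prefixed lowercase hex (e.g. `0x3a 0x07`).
line 22 (shl): pack op=0x29:6|rd=5:3|rs=0:3|pad=0:4 = 0xa680; little→ 80 a6
line 23 (jmp): pack op=0xb:6|imm=-18:10 = 0x2fee; little→ ee 2f

0x80 0xa6 0xee 0x2f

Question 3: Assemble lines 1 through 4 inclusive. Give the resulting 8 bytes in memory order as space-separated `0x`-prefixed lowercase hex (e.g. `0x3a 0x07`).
line 1 (cmp): pack op=0x3b:6|rd=5:3|rs=4:3|pad=0:4 = 0xeec0; little→ c0 ee
line 2 (cpi): pack op=0x37:6|rd=2:3|imm=45:7 = 0xdd2d; little→ 2d dd
line 3 (cpi): pack op=0x37:6|rd=6:3|imm=65:7 = 0xdf41; little→ 41 df
line 4 (shl): pack op=0x29:6|rd=2:3|rs=2:3|pad=0:4 = 0xa520; little→ 20 a5

0xc0 0xee 0x2d 0xdd 0x41 0xdf 0x20 0xa5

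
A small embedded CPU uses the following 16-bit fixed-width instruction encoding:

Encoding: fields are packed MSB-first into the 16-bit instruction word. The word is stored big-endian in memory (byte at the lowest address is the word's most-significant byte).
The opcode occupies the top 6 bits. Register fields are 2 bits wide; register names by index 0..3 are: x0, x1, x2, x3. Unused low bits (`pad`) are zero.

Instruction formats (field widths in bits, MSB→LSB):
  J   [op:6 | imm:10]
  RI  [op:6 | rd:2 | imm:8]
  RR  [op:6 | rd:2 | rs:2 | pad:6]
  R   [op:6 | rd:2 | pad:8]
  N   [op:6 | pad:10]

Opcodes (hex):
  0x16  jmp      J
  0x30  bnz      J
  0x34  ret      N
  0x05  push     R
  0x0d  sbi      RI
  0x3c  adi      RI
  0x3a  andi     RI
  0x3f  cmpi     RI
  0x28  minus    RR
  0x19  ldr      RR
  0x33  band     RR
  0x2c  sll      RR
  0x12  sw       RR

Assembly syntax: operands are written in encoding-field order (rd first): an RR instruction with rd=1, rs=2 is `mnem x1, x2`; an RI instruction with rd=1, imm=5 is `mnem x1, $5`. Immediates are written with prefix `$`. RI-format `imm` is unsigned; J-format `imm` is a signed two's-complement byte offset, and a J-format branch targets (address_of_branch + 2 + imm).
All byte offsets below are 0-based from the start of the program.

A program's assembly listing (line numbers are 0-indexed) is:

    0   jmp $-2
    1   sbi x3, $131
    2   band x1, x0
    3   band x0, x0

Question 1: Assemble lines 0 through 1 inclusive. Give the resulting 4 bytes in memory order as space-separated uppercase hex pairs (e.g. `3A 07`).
0. jmp fields op=0x16:6|imm=-2:10 → word 5bfeh → 5b fe
1. sbi fields op=0xd:6|rd=3:2|imm=131:8 → word 3783h → 37 83

5B FE 37 83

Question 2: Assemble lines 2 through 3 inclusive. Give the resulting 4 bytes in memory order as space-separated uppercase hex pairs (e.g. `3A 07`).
CD 00 CC 00

line 2 (band): pack op=0x33:6|rd=1:2|rs=0:2|pad=0:6 = 0xcd00; big→ cd 00
line 3 (band): pack op=0x33:6|rd=0:2|rs=0:2|pad=0:6 = 0xcc00; big→ cc 00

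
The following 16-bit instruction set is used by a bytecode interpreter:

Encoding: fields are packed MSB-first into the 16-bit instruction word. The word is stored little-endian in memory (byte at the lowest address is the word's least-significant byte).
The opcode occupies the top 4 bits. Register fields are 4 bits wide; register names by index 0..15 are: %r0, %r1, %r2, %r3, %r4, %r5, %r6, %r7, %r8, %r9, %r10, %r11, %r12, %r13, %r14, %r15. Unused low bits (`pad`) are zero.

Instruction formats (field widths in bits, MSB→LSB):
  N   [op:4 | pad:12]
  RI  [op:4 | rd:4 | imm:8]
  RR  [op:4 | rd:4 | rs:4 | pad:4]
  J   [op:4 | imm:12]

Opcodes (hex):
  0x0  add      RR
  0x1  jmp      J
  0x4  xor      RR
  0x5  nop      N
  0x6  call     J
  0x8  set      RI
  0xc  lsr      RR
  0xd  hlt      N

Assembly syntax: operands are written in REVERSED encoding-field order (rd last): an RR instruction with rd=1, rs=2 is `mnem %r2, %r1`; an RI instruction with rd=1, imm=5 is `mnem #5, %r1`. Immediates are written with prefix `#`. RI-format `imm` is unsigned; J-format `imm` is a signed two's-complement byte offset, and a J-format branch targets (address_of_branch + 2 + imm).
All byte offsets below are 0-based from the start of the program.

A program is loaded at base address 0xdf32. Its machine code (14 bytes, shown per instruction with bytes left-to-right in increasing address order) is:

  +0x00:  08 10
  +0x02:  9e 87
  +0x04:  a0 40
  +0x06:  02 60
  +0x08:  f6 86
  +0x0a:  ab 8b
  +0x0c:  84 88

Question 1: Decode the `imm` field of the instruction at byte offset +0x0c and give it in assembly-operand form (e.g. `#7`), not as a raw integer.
#132

@+0c  little-endian(84 88) = 0x8884
  opcode bits[15:12]=0x8: set/RI
  [11:8] rd=8 = %r8
  [7:0] imm=132 = #132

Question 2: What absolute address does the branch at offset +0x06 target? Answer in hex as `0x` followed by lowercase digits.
0xdf3c

@+06  little-endian(02 60) = 0x6002
  top 4b → 0x6 → call [J]
  imm: (w>>0)&0xfff=0x2 → #2
  target = base 0xdf32 + off 0x06 + 2 + imm 2 = 0xdf3c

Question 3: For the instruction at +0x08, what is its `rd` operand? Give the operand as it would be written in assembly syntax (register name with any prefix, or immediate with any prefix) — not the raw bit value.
%r6

@+08  little-endian(f6 86) = 0x86f6
  opcode bits[15:12]=0x8: set/RI
  rd@[11:8]=0x6 ⇒ %r6
  imm@[7:0]=0xf6 ⇒ #246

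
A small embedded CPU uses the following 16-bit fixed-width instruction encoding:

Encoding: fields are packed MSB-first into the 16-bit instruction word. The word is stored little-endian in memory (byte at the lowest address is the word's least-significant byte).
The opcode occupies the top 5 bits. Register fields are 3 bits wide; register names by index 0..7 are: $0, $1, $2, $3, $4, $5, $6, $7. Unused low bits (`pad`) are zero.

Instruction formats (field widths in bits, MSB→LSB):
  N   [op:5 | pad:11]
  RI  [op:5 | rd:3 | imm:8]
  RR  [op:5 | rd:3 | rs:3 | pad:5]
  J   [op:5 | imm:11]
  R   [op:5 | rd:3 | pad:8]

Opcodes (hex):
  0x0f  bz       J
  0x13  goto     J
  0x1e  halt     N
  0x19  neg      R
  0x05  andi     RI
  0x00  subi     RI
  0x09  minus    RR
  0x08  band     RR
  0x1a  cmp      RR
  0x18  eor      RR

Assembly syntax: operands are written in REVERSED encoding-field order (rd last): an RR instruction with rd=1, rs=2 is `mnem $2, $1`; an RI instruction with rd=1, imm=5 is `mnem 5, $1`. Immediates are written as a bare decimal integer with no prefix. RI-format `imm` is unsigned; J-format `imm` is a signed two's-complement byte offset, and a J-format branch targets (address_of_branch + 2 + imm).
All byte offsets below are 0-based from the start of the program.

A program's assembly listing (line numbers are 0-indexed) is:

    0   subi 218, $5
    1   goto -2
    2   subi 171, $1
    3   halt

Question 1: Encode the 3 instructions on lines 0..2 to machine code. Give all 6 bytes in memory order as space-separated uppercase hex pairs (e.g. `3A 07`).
DA 05 FE 9F AB 01

L0: subi op=0x0:5|rd=5:3|imm=218:8 ⇒ 0x05da ⇒ little da 05
L1: goto op=0x13:5|imm=-2:11 ⇒ 0x9ffe ⇒ little fe 9f
L2: subi op=0x0:5|rd=1:3|imm=171:8 ⇒ 0x01ab ⇒ little ab 01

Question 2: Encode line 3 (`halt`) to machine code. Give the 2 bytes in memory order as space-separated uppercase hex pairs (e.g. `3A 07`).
00 F0

line 3 (halt): pack op=0x1e:5|pad=0:11 = 0xf000; little→ 00 f0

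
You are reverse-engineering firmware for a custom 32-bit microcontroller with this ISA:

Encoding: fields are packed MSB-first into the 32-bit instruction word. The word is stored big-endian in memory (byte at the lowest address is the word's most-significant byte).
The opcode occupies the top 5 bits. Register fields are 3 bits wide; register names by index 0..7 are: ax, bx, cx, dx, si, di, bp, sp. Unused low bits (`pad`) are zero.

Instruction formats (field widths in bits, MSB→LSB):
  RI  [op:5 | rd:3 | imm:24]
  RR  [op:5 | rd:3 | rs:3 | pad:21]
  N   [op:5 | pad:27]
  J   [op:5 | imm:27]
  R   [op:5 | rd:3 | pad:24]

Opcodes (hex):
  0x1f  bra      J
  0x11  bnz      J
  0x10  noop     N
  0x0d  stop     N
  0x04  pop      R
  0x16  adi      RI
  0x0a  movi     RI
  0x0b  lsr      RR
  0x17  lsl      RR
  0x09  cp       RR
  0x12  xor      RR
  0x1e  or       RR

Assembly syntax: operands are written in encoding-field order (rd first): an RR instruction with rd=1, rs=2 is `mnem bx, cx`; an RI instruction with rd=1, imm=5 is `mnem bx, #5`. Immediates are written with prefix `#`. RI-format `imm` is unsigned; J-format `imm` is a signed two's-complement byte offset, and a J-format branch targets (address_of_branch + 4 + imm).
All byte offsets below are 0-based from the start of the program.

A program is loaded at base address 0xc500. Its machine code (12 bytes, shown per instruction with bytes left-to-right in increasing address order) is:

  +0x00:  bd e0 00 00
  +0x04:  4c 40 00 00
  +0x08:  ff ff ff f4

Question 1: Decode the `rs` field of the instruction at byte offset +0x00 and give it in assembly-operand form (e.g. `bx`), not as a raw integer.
sp

+0x00: bd e0 00 00 ⇒ word 0xbde00000 (big)
  opcode bits[31:27]=0x17: lsl/RR
  rd@[26:24]=0x5 ⇒ di
  rs@[23:21]=0x7 ⇒ sp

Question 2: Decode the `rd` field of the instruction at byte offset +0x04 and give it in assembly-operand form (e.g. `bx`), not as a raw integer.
si

@+04  big-endian(4c 40 00 00) = 0x4c400000
  top 5b → 0x9 → cp [RR]
  [26:24] rd=4 = si
  [23:21] rs=2 = cx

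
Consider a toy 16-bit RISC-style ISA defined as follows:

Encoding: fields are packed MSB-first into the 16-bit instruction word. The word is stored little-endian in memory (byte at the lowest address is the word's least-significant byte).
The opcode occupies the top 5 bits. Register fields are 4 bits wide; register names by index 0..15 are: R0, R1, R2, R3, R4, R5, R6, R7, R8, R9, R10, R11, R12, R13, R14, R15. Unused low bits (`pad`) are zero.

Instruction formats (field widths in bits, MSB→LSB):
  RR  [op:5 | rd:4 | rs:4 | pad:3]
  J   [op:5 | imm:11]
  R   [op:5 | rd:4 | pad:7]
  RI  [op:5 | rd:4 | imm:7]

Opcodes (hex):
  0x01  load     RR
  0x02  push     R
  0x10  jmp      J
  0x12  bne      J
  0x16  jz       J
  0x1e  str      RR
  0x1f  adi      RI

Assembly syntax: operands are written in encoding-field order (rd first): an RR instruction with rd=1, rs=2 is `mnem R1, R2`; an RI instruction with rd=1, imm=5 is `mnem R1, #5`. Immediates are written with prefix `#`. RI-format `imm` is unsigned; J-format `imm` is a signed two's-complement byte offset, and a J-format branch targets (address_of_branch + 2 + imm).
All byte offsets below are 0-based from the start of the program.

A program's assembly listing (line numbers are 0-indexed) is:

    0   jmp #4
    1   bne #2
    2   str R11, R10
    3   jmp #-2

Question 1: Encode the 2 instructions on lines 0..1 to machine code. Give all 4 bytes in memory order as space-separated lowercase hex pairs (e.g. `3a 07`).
line 0 (jmp): pack op=0x10:5|imm=4:11 = 0x8004; little→ 04 80
line 1 (bne): pack op=0x12:5|imm=2:11 = 0x9002; little→ 02 90

04 80 02 90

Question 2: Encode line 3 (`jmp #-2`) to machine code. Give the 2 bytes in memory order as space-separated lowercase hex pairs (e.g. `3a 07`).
3. jmp fields op=0x10:5|imm=-2:11 → word 87feh → fe 87

fe 87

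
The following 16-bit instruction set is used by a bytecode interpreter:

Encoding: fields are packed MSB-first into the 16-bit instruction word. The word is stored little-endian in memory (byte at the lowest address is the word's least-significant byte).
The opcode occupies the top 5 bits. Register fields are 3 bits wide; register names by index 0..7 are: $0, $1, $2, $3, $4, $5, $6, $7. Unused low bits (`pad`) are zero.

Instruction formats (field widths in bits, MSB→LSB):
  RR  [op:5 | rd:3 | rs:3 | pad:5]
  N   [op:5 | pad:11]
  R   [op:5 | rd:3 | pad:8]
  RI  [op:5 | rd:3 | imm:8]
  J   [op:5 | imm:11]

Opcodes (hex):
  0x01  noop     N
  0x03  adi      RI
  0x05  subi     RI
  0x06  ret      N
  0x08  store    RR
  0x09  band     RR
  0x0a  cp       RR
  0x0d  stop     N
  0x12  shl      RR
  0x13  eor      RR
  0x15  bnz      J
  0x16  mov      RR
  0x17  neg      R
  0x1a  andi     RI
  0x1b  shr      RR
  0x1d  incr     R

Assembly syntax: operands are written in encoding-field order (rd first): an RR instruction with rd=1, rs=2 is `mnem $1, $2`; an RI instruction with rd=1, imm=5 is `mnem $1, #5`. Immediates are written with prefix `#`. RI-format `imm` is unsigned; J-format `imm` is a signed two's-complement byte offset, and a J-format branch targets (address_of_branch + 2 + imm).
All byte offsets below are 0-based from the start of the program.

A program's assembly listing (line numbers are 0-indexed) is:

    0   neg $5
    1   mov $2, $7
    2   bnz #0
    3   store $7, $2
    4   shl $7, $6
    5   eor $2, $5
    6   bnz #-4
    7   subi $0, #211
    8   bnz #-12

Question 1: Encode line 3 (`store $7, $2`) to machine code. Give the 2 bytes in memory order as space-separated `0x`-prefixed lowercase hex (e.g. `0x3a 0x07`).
0x40 0x47

line 3 (store): pack op=0x8:5|rd=7:3|rs=2:3|pad=0:5 = 0x4740; little→ 40 47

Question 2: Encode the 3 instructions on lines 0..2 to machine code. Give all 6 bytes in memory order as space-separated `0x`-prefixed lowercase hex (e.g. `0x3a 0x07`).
0x00 0xbd 0xe0 0xb2 0x00 0xa8

L0: neg op=0x17:5|rd=5:3|pad=0:8 ⇒ 0xbd00 ⇒ little 00 bd
L1: mov op=0x16:5|rd=2:3|rs=7:3|pad=0:5 ⇒ 0xb2e0 ⇒ little e0 b2
L2: bnz op=0x15:5|imm=0:11 ⇒ 0xa800 ⇒ little 00 a8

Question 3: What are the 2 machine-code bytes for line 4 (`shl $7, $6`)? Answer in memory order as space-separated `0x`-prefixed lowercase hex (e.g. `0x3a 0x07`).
0xc0 0x97

4. shl fields op=0x12:5|rd=7:3|rs=6:3|pad=0:5 → word 97c0h → c0 97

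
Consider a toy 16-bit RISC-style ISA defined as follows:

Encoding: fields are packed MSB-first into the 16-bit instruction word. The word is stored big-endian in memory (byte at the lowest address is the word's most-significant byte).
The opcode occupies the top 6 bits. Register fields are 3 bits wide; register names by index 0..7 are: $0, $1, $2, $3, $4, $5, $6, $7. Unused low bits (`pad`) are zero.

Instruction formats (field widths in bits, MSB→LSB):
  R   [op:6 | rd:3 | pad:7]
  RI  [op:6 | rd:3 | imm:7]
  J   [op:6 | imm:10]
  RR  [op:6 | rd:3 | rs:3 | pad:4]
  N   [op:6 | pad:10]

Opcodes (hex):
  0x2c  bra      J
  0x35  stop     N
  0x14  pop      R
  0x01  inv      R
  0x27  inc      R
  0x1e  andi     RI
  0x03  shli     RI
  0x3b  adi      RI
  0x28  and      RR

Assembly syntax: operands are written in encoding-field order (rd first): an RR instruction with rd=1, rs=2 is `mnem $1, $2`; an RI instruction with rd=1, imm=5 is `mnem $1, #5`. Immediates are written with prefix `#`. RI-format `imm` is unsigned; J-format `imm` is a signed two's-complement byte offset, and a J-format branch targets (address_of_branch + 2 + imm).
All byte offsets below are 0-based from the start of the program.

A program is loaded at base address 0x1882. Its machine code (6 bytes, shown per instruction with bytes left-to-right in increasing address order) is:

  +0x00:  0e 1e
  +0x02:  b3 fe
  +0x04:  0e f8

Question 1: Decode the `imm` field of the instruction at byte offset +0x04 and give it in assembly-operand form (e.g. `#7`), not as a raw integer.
#120

@+04  big-endian(0e f8) = 0x0ef8
  top 6b → 0x3 → shli [RI]
  [9:7] rd=5 = $5
  [6:0] imm=120 = #120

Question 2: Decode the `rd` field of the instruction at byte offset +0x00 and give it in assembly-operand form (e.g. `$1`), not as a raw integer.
off 0x00: read 0e 1e as big → 0x0e1e
  top 6b → 0x3 → shli [RI]
  rd: (w>>7)&0x7=0x4 → $4
  imm: (w>>0)&0x7f=0x1e → #30

$4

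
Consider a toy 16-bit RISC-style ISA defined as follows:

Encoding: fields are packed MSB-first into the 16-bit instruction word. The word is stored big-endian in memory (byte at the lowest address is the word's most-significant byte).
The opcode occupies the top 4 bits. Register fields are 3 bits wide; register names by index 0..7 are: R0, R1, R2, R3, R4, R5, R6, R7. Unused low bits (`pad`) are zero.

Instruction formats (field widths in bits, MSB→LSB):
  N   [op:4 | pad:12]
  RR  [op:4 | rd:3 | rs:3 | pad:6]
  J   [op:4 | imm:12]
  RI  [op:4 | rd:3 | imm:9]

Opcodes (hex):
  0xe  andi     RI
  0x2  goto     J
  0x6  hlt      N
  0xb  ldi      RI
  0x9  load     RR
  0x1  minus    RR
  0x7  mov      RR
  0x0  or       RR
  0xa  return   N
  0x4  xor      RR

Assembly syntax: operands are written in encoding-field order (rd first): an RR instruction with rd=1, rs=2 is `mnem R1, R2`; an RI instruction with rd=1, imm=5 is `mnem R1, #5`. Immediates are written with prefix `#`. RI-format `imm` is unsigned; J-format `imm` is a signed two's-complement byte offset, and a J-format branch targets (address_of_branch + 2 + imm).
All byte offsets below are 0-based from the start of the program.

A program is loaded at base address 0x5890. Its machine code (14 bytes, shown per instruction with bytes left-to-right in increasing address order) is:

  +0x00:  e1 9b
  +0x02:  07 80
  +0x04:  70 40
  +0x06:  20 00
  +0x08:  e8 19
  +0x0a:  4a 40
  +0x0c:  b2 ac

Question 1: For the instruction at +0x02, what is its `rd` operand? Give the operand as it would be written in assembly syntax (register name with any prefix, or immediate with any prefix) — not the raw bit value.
R3

[02] 07 80 → 0x0780
  op=0x0780>>12=0x0 ⇒ or (RR)
  rd@[11:9]=0x3 ⇒ R3
  rs@[8:6]=0x6 ⇒ R6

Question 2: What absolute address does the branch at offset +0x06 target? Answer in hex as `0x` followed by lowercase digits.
0x5898

[06] 20 00 → 0x2000
  opcode bits[15:12]=0x2: goto/J
  [11:0] imm=0 = #0
  target = base 0x5890 + off 0x06 + 2 + imm 0 = 0x5898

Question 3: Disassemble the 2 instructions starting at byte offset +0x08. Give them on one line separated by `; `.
andi R4, #25; xor R5, R1

@+08  big-endian(e8 19) = 0xe819
  opcode bits[15:12]=0xe: andi/RI
  [11:9] rd=4 = R4
  [8:0] imm=25 = #25
@+0a  big-endian(4a 40) = 0x4a40
  opcode bits[15:12]=0x4: xor/RR
  [11:9] rd=5 = R5
  [8:6] rs=1 = R1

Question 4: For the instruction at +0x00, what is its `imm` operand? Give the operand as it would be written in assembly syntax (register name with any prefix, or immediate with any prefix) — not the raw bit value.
+0x00: e1 9b ⇒ word 0xe19b (big)
  opcode bits[15:12]=0xe: andi/RI
  rd@[11:9]=0x0 ⇒ R0
  imm@[8:0]=0x19b ⇒ #411

#411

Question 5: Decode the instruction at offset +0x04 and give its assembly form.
off 0x04: read 70 40 as big → 0x7040
  op=0x7040>>12=0x7 ⇒ mov (RR)
  [11:9] rd=0 = R0
  [8:6] rs=1 = R1

mov R0, R1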